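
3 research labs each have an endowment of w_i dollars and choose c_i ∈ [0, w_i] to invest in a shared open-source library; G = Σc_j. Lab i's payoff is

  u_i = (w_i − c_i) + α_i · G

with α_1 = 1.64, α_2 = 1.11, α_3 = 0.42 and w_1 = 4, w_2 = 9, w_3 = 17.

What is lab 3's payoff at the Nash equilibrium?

22.46

∂u_i/∂c_i = α_i − 1, so lab i contributes w_i if α_i > 1, else 0.
α_i > 1 for i ∈ {1, 2}; NE contributions (4, 9, 0), G = 13.
u_3 = (17 − 0) + 0.42·13 = 22.46.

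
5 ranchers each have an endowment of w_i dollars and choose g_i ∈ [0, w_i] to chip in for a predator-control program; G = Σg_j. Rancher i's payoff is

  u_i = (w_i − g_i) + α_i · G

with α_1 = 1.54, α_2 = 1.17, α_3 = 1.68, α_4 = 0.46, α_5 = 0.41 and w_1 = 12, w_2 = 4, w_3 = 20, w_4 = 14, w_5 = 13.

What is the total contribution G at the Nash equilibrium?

∂u_i/∂g_i = α_i − 1, so rancher i contributes w_i if α_i > 1, else 0.
α_i > 1 for i ∈ {1, 2, 3}; NE contributions (12, 4, 20, 0, 0), G = 36.

36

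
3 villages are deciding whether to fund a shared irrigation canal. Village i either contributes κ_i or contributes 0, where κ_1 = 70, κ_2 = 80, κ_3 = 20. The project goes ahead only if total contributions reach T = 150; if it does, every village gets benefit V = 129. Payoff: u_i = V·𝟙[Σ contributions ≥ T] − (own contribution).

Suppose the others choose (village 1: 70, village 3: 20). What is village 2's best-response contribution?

Others' total = 90. Contributing 80 brings total to 170 ≥ 150: gain V − κ_2 = 49.
Best response: 80.

80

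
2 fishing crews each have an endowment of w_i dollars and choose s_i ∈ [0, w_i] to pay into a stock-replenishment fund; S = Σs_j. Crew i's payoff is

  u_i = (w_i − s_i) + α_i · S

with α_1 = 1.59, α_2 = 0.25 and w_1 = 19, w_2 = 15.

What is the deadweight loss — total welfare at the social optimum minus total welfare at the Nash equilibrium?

∂u_i/∂s_i = α_i − 1, so crew i contributes w_i if α_i > 1, else 0.
α_i > 1 for i ∈ {1}; NE contributions (19, 0), S = 19.
W^NE = Σw_i − S^NE + (Σα_i)·S^NE = 34 + 0.84·19 = 49.96.
Planner: ∂(Σu_j)/∂s_i = Σα_j − 1 = 0.84 > 0, so everyone contributes w_i; S^SO = 34, W^SO = 34 + 0.84·34 = 62.56.
Deadweight loss = 12.6.

12.6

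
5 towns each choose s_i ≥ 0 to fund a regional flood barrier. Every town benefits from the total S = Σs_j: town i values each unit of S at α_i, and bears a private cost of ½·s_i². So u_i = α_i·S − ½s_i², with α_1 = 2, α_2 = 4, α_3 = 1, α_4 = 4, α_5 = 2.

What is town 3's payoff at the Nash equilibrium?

Town i's FOC: ∂u_i/∂s_i = α_i − s_i = 0, so s_i* = α_i.
NE contributions = (2, 4, 1, 4, 2); S = 13.
u_3 = α_3·S − ½·(s_3)² = 1·13 − ½·1² = 12.5.

12.5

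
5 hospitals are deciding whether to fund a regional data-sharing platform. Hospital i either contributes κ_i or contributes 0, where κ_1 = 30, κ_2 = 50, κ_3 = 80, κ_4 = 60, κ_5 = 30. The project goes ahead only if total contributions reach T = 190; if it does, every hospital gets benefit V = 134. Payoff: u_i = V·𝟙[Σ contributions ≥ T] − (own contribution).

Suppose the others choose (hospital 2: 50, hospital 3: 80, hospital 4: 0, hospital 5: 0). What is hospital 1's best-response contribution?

Others' total = 130. Even contributing 30 gives 160 < 190: no benefit either way.
Best response: 0.

0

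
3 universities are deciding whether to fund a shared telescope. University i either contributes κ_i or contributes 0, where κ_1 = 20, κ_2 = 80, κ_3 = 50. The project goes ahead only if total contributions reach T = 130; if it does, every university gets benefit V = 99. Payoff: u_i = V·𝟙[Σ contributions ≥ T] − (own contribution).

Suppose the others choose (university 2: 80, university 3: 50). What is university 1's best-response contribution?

Others' total = 130 ≥ 130; contributing adds cost 20 for no extra benefit.
Best response: 0.

0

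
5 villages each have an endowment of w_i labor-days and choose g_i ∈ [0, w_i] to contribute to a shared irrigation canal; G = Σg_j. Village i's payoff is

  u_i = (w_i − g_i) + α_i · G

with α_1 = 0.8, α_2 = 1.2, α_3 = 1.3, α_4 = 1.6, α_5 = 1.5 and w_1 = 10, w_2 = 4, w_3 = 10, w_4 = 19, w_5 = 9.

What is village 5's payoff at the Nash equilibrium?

∂u_i/∂g_i = α_i − 1, so village i contributes w_i if α_i > 1, else 0.
α_i > 1 for i ∈ {2, 3, 4, 5}; NE contributions (0, 4, 10, 19, 9), G = 42.
u_5 = (9 − 9) + 1.5·42 = 63.

63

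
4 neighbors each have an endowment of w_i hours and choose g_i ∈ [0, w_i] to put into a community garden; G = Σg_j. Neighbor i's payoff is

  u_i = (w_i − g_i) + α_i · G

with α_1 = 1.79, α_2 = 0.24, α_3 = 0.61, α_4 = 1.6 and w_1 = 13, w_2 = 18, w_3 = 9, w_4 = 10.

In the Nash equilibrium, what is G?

23

∂u_i/∂g_i = α_i − 1, so neighbor i contributes w_i if α_i > 1, else 0.
α_i > 1 for i ∈ {1, 4}; NE contributions (13, 0, 0, 10), G = 23.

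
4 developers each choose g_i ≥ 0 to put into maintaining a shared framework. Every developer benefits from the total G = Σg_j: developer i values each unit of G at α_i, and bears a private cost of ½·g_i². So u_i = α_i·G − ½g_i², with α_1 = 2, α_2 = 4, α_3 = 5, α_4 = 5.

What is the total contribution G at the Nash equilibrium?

16

Developer i's FOC: ∂u_i/∂g_i = α_i − g_i = 0, so g_i* = α_i.
NE contributions = (2, 4, 5, 5); G = 16.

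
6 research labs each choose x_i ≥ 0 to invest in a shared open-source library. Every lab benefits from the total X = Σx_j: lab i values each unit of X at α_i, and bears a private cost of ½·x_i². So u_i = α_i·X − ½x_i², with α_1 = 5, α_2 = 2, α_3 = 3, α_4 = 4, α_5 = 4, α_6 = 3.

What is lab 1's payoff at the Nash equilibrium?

92.5

Lab i's FOC: ∂u_i/∂x_i = α_i − x_i = 0, so x_i* = α_i.
NE contributions = (5, 2, 3, 4, 4, 3); X = 21.
u_1 = α_1·X − ½·(x_1)² = 5·21 − ½·5² = 92.5.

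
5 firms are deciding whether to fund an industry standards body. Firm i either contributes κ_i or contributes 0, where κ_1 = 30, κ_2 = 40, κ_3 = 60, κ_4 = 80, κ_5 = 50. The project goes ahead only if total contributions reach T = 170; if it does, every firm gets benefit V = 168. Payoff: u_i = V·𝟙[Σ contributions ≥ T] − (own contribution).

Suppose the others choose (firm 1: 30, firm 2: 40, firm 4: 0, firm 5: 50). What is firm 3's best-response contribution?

Others' total = 120. Contributing 60 brings total to 180 ≥ 170: gain V − κ_3 = 108.
Best response: 60.

60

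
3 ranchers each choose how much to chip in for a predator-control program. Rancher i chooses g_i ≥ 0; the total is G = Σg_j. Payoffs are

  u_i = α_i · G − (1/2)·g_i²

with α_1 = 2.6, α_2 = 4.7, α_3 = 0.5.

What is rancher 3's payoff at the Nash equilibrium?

Rancher i's FOC: ∂u_i/∂g_i = α_i − g_i = 0, so g_i* = α_i.
NE contributions = (2.6, 4.7, 0.5); G = 7.8.
u_3 = α_3·G − ½·(g_3)² = 0.5·7.8 − ½·0.5² = 3.775.

3.775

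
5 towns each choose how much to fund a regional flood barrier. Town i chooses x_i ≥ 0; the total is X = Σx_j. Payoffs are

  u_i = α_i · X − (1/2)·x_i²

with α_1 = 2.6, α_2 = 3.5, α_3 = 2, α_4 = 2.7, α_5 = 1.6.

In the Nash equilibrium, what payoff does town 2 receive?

37.275

Town i's FOC: ∂u_i/∂x_i = α_i − x_i = 0, so x_i* = α_i.
NE contributions = (2.6, 3.5, 2, 2.7, 1.6); X = 12.4.
u_2 = α_2·X − ½·(x_2)² = 3.5·12.4 − ½·3.5² = 37.275.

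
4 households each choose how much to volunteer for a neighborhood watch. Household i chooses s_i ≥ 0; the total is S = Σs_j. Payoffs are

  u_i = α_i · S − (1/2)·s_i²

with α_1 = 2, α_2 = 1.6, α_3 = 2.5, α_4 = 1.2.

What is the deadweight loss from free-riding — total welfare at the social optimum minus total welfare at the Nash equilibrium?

60.415

Household i's FOC: ∂u_i/∂s_i = α_i − s_i = 0, so s_i* = α_i.
NE contributions = (2, 1.6, 2.5, 1.2); S = 7.3.
W^NE = (Σα)·S − ½Σα_i² = 7.3² − ½·14.25 = 46.165.
Planner sets s_i = Σα_j = 7.3 for every i, so S^SO = 4·7.3 = 29.2.
W^SO = (Σα)·S^SO − ½·4·(Σα)² = (4/2)·7.3² = 106.58.
Deadweight loss = W^SO − W^NE = 60.415.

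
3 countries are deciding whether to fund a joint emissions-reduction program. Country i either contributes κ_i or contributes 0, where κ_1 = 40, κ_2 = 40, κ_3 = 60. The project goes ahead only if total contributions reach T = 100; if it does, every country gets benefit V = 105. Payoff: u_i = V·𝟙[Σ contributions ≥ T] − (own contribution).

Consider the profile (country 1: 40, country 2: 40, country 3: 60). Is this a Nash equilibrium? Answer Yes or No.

No

Total = 140 ≥ 100: provided.
Country 1 (pledges 40, payoff 65): dropping to 0 → total 100, payoff 105. Profitable deviation.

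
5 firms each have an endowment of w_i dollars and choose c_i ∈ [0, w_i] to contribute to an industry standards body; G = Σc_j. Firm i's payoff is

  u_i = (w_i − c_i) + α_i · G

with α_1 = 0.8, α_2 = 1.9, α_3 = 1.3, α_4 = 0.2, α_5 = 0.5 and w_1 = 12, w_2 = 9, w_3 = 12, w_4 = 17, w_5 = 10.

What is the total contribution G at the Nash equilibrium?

21

∂u_i/∂c_i = α_i − 1, so firm i contributes w_i if α_i > 1, else 0.
α_i > 1 for i ∈ {2, 3}; NE contributions (0, 9, 12, 0, 0), G = 21.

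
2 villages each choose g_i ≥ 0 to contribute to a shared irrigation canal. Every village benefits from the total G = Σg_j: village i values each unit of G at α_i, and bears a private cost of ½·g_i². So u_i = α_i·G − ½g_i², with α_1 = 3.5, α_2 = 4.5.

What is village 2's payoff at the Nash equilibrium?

Village i's FOC: ∂u_i/∂g_i = α_i − g_i = 0, so g_i* = α_i.
NE contributions = (3.5, 4.5); G = 8.
u_2 = α_2·G − ½·(g_2)² = 4.5·8 − ½·4.5² = 25.875.

25.875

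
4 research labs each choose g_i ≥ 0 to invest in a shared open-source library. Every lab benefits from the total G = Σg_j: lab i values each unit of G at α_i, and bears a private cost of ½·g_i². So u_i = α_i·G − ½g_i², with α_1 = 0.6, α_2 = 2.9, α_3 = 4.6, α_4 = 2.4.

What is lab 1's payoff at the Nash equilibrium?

Lab i's FOC: ∂u_i/∂g_i = α_i − g_i = 0, so g_i* = α_i.
NE contributions = (0.6, 2.9, 4.6, 2.4); G = 10.5.
u_1 = α_1·G − ½·(g_1)² = 0.6·10.5 − ½·0.6² = 6.12.

6.12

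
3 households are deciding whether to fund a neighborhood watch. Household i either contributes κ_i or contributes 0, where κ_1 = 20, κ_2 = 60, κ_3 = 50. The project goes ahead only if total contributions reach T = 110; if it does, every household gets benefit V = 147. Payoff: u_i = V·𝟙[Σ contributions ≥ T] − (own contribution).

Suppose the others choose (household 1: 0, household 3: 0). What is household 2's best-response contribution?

Others' total = 0. Even contributing 60 gives 60 < 110: no benefit either way.
Best response: 0.

0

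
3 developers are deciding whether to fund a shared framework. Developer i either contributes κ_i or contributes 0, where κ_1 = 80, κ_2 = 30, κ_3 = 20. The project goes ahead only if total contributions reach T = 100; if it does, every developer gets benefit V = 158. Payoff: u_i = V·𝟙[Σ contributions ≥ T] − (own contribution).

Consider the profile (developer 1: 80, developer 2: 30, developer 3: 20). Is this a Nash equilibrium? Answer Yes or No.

Total = 130 ≥ 100: provided.
Developer 1 (pledges 80, payoff 78): dropping to 0 → total 50, payoff 0. No gain.
Developer 2 (pledges 30, payoff 128): dropping to 0 → total 100, payoff 158. Profitable deviation.

No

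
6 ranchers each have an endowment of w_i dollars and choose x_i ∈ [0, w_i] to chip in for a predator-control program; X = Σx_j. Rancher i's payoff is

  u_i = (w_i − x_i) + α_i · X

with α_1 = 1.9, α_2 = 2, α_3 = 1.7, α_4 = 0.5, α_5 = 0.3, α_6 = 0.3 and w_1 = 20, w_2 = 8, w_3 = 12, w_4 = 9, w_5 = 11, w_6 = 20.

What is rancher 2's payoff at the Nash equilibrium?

80

∂u_i/∂x_i = α_i − 1, so rancher i contributes w_i if α_i > 1, else 0.
α_i > 1 for i ∈ {1, 2, 3}; NE contributions (20, 8, 12, 0, 0, 0), X = 40.
u_2 = (8 − 8) + 2·40 = 80.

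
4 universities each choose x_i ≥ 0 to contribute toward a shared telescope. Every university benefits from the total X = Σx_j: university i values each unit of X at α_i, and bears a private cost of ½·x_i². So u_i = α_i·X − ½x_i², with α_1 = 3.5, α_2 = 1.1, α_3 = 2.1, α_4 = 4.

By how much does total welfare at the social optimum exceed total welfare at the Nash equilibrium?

131.425

University i's FOC: ∂u_i/∂x_i = α_i − x_i = 0, so x_i* = α_i.
NE contributions = (3.5, 1.1, 2.1, 4); X = 10.7.
W^NE = (Σα)·X − ½Σα_i² = 10.7² − ½·33.87 = 97.555.
Planner sets x_i = Σα_j = 10.7 for every i, so X^SO = 4·10.7 = 42.8.
W^SO = (Σα)·X^SO − ½·4·(Σα)² = (4/2)·10.7² = 228.98.
Deadweight loss = W^SO − W^NE = 131.425.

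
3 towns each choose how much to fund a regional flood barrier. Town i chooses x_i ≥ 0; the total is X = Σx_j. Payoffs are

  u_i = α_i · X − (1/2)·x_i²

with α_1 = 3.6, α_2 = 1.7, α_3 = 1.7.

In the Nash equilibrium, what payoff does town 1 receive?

18.72

Town i's FOC: ∂u_i/∂x_i = α_i − x_i = 0, so x_i* = α_i.
NE contributions = (3.6, 1.7, 1.7); X = 7.
u_1 = α_1·X − ½·(x_1)² = 3.6·7 − ½·3.6² = 18.72.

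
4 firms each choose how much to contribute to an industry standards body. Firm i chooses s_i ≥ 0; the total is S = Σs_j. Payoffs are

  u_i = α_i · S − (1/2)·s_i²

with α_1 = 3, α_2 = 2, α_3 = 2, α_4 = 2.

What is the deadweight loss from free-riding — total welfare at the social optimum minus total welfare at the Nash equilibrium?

91.5

Firm i's FOC: ∂u_i/∂s_i = α_i − s_i = 0, so s_i* = α_i.
NE contributions = (3, 2, 2, 2); S = 9.
W^NE = (Σα)·S − ½Σα_i² = 9² − ½·21 = 70.5.
Planner sets s_i = Σα_j = 9 for every i, so S^SO = 4·9 = 36.
W^SO = (Σα)·S^SO − ½·4·(Σα)² = (4/2)·9² = 162.
Deadweight loss = W^SO − W^NE = 91.5.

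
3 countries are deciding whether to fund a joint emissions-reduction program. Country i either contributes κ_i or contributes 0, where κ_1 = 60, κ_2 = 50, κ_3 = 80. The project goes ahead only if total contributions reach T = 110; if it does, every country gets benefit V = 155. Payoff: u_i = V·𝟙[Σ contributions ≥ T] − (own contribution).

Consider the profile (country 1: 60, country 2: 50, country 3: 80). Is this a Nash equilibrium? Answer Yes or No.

No

Total = 190 ≥ 110: provided.
Country 1 (pledges 60, payoff 95): dropping to 0 → total 130, payoff 155. Profitable deviation.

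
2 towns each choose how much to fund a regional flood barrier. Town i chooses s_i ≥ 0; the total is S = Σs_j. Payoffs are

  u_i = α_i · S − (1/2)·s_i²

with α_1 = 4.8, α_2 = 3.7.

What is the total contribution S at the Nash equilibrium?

8.5

Town i's FOC: ∂u_i/∂s_i = α_i − s_i = 0, so s_i* = α_i.
NE contributions = (4.8, 3.7); S = 8.5.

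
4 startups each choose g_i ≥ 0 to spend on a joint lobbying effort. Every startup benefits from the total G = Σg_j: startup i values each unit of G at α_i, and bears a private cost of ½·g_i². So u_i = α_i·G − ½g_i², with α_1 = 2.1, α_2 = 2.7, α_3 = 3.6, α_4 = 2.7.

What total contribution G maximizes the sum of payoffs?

44.4

Planner FOC: ∂(Σu_j)/∂g_i = (Σα_j) − g_i = 0, so g_i^SO = Σα_j = 11.1 for every i; G^SO = 44.4.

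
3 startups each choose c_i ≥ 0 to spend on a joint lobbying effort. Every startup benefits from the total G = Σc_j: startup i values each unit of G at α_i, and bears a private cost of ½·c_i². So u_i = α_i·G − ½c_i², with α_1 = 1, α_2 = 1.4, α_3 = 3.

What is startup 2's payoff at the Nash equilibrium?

6.58

Startup i's FOC: ∂u_i/∂c_i = α_i − c_i = 0, so c_i* = α_i.
NE contributions = (1, 1.4, 3); G = 5.4.
u_2 = α_2·G − ½·(c_2)² = 1.4·5.4 − ½·1.4² = 6.58.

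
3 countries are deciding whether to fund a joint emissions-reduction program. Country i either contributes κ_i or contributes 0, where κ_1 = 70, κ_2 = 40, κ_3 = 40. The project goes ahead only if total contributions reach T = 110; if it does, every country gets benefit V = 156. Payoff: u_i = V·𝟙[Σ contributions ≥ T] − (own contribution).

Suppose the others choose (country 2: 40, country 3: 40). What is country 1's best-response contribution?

Others' total = 80. Contributing 70 brings total to 150 ≥ 110: gain V − κ_1 = 86.
Best response: 70.

70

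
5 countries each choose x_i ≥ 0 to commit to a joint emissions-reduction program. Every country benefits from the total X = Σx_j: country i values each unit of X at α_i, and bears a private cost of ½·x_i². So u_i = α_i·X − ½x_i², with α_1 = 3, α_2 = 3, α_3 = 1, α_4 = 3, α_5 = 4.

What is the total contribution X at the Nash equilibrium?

14

Country i's FOC: ∂u_i/∂x_i = α_i − x_i = 0, so x_i* = α_i.
NE contributions = (3, 3, 1, 3, 4); X = 14.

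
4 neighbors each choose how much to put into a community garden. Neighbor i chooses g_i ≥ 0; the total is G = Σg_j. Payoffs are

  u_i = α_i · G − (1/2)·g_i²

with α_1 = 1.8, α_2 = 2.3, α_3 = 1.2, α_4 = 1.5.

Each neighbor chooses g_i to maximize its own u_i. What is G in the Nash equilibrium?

Neighbor i's FOC: ∂u_i/∂g_i = α_i − g_i = 0, so g_i* = α_i.
NE contributions = (1.8, 2.3, 1.2, 1.5); G = 6.8.

6.8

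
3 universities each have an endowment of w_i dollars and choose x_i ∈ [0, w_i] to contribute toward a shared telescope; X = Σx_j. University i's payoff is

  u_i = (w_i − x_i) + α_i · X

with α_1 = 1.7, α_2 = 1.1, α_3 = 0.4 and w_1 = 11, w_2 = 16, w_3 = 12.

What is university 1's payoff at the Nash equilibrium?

45.9

∂u_i/∂x_i = α_i − 1, so university i contributes w_i if α_i > 1, else 0.
α_i > 1 for i ∈ {1, 2}; NE contributions (11, 16, 0), X = 27.
u_1 = (11 − 11) + 1.7·27 = 45.9.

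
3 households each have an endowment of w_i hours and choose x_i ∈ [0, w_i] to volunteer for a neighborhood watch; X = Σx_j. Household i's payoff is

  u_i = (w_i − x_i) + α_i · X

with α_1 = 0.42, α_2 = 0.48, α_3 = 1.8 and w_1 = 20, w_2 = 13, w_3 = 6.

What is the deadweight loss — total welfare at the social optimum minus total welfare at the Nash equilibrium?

56.1

∂u_i/∂x_i = α_i − 1, so household i contributes w_i if α_i > 1, else 0.
α_i > 1 for i ∈ {3}; NE contributions (0, 0, 6), X = 6.
W^NE = Σw_i − X^NE + (Σα_i)·X^NE = 39 + 1.7·6 = 49.2.
Planner: ∂(Σu_j)/∂x_i = Σα_j − 1 = 1.7 > 0, so everyone contributes w_i; X^SO = 39, W^SO = 39 + 1.7·39 = 105.3.
Deadweight loss = 56.1.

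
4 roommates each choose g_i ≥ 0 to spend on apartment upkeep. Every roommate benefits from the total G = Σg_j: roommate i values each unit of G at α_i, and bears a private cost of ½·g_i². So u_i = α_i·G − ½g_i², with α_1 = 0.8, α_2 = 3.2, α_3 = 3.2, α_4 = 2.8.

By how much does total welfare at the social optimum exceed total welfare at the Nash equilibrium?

Roommate i's FOC: ∂u_i/∂g_i = α_i − g_i = 0, so g_i* = α_i.
NE contributions = (0.8, 3.2, 3.2, 2.8); G = 10.
W^NE = (Σα)·G − ½Σα_i² = 10² − ½·28.96 = 85.52.
Planner sets g_i = Σα_j = 10 for every i, so G^SO = 4·10 = 40.
W^SO = (Σα)·G^SO − ½·4·(Σα)² = (4/2)·10² = 200.
Deadweight loss = W^SO − W^NE = 114.48.

114.48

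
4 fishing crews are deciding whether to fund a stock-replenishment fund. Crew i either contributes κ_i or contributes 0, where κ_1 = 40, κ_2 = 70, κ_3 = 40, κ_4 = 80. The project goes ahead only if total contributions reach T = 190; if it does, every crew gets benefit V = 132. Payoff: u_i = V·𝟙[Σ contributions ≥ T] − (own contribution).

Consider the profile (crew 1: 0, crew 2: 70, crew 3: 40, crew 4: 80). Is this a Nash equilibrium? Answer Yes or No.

Yes

Total = 190 ≥ 190: provided.
Crew 1 (pledges 0, payoff 132): pledging 40 → total 230, payoff 92. No gain.
Crew 2 (pledges 70, payoff 62): dropping to 0 → total 120, payoff 0. No gain.
Crew 3 (pledges 40, payoff 92): dropping to 0 → total 150, payoff 0. No gain.
Crew 4 (pledges 80, payoff 52): dropping to 0 → total 110, payoff 0. No gain.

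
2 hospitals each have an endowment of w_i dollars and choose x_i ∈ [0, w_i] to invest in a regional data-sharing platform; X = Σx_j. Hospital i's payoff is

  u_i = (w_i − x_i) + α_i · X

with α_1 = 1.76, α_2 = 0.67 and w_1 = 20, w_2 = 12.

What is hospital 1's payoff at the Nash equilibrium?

∂u_i/∂x_i = α_i − 1, so hospital i contributes w_i if α_i > 1, else 0.
α_i > 1 for i ∈ {1}; NE contributions (20, 0), X = 20.
u_1 = (20 − 20) + 1.76·20 = 35.2.

35.2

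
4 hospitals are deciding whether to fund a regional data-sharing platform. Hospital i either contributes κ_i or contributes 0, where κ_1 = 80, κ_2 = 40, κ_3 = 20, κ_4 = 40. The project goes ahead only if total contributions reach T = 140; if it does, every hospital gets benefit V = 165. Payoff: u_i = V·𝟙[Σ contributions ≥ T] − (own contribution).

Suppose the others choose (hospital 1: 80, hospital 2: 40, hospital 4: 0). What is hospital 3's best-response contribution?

20

Others' total = 120. Contributing 20 brings total to 140 ≥ 140: gain V − κ_3 = 145.
Best response: 20.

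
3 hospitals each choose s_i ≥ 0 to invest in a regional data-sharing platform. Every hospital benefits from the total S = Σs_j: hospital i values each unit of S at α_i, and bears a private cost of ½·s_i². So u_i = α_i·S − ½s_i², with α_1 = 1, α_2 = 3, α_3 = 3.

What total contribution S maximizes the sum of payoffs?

Planner FOC: ∂(Σu_j)/∂s_i = (Σα_j) − s_i = 0, so s_i^SO = Σα_j = 7 for every i; S^SO = 21.

21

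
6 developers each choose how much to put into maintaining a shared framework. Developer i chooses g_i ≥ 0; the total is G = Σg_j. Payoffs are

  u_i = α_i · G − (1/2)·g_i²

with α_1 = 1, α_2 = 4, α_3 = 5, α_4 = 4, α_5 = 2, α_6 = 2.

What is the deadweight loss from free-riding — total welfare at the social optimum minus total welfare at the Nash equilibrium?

681

Developer i's FOC: ∂u_i/∂g_i = α_i − g_i = 0, so g_i* = α_i.
NE contributions = (1, 4, 5, 4, 2, 2); G = 18.
W^NE = (Σα)·G − ½Σα_i² = 18² − ½·66 = 291.
Planner sets g_i = Σα_j = 18 for every i, so G^SO = 6·18 = 108.
W^SO = (Σα)·G^SO − ½·6·(Σα)² = (6/2)·18² = 972.
Deadweight loss = W^SO − W^NE = 681.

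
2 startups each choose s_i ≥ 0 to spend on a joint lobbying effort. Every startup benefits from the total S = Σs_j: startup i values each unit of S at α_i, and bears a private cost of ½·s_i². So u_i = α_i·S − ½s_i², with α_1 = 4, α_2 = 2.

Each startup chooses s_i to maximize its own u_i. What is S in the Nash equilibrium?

6

Startup i's FOC: ∂u_i/∂s_i = α_i − s_i = 0, so s_i* = α_i.
NE contributions = (4, 2); S = 6.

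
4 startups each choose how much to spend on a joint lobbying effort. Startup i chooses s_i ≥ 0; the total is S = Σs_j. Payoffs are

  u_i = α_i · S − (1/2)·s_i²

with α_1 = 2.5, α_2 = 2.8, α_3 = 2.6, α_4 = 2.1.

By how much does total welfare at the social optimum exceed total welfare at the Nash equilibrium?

Startup i's FOC: ∂u_i/∂s_i = α_i − s_i = 0, so s_i* = α_i.
NE contributions = (2.5, 2.8, 2.6, 2.1); S = 10.
W^NE = (Σα)·S − ½Σα_i² = 10² − ½·25.26 = 87.37.
Planner sets s_i = Σα_j = 10 for every i, so S^SO = 4·10 = 40.
W^SO = (Σα)·S^SO − ½·4·(Σα)² = (4/2)·10² = 200.
Deadweight loss = W^SO − W^NE = 112.63.

112.63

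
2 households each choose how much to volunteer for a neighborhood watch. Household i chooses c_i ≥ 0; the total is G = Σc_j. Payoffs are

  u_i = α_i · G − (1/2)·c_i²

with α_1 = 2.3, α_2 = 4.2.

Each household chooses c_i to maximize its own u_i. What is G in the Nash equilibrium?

6.5

Household i's FOC: ∂u_i/∂c_i = α_i − c_i = 0, so c_i* = α_i.
NE contributions = (2.3, 4.2); G = 6.5.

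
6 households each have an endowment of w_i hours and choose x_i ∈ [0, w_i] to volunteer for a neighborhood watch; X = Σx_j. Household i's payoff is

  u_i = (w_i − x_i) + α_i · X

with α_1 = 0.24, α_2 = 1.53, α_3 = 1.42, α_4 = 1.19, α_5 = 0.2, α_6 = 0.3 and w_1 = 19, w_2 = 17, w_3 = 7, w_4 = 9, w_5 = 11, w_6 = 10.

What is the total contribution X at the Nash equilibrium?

33

∂u_i/∂x_i = α_i − 1, so household i contributes w_i if α_i > 1, else 0.
α_i > 1 for i ∈ {2, 3, 4}; NE contributions (0, 17, 7, 9, 0, 0), X = 33.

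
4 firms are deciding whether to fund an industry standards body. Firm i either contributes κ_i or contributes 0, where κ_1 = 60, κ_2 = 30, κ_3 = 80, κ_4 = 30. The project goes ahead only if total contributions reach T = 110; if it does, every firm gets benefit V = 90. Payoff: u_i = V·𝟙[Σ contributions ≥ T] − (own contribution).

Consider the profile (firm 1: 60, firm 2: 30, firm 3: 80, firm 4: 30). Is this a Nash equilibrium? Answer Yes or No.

Total = 200 ≥ 110: provided.
Firm 1 (pledges 60, payoff 30): dropping to 0 → total 140, payoff 90. Profitable deviation.

No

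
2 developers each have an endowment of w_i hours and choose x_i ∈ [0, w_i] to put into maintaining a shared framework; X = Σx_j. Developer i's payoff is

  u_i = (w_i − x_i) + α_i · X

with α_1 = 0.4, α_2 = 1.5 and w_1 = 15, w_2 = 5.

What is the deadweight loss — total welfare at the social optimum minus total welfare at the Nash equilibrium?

∂u_i/∂x_i = α_i − 1, so developer i contributes w_i if α_i > 1, else 0.
α_i > 1 for i ∈ {2}; NE contributions (0, 5), X = 5.
W^NE = Σw_i − X^NE + (Σα_i)·X^NE = 20 + 0.9·5 = 24.5.
Planner: ∂(Σu_j)/∂x_i = Σα_j − 1 = 0.9 > 0, so everyone contributes w_i; X^SO = 20, W^SO = 20 + 0.9·20 = 38.
Deadweight loss = 13.5.

13.5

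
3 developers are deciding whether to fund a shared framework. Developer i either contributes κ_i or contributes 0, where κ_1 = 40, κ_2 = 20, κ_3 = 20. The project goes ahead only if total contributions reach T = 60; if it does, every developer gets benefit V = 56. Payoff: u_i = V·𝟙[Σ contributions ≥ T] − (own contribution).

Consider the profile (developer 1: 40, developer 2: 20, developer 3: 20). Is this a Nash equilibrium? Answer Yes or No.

No

Total = 80 ≥ 60: provided.
Developer 1 (pledges 40, payoff 16): dropping to 0 → total 40, payoff 0. No gain.
Developer 2 (pledges 20, payoff 36): dropping to 0 → total 60, payoff 56. Profitable deviation.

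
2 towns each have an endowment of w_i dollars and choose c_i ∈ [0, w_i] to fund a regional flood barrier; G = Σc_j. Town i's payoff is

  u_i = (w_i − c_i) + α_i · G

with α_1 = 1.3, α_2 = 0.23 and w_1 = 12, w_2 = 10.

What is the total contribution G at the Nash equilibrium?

∂u_i/∂c_i = α_i − 1, so town i contributes w_i if α_i > 1, else 0.
α_i > 1 for i ∈ {1}; NE contributions (12, 0), G = 12.

12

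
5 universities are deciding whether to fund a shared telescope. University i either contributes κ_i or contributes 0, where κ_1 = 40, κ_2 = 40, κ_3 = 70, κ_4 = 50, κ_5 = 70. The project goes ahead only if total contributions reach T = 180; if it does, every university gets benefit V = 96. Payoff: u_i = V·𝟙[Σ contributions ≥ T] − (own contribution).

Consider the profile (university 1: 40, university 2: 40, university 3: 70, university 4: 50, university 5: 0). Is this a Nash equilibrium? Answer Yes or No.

Total = 200 ≥ 180: provided.
University 1 (pledges 40, payoff 56): dropping to 0 → total 160, payoff 0. No gain.
University 2 (pledges 40, payoff 56): dropping to 0 → total 160, payoff 0. No gain.
University 3 (pledges 70, payoff 26): dropping to 0 → total 130, payoff 0. No gain.
University 4 (pledges 50, payoff 46): dropping to 0 → total 150, payoff 0. No gain.
University 5 (pledges 0, payoff 96): pledging 70 → total 270, payoff 26. No gain.

Yes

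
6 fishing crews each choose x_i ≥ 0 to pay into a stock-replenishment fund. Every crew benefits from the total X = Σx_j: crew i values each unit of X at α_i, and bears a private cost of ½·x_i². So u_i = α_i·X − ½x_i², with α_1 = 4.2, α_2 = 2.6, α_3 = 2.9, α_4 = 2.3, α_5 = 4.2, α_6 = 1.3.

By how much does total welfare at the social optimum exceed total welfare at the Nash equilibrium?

641.215

Crew i's FOC: ∂u_i/∂x_i = α_i − x_i = 0, so x_i* = α_i.
NE contributions = (4.2, 2.6, 2.9, 2.3, 4.2, 1.3); X = 17.5.
W^NE = (Σα)·X − ½Σα_i² = 17.5² − ½·57.43 = 277.535.
Planner sets x_i = Σα_j = 17.5 for every i, so X^SO = 6·17.5 = 105.
W^SO = (Σα)·X^SO − ½·6·(Σα)² = (6/2)·17.5² = 918.75.
Deadweight loss = W^SO − W^NE = 641.215.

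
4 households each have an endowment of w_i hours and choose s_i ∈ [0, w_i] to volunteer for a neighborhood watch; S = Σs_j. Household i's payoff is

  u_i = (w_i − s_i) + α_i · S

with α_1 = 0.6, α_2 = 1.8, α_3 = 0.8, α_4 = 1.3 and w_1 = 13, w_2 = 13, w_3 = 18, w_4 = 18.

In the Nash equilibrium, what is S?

31

∂u_i/∂s_i = α_i − 1, so household i contributes w_i if α_i > 1, else 0.
α_i > 1 for i ∈ {2, 4}; NE contributions (0, 13, 0, 18), S = 31.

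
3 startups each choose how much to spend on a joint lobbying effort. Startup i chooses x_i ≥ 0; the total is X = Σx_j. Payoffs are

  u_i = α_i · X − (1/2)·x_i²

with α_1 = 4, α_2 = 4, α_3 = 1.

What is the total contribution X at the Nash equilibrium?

9

Startup i's FOC: ∂u_i/∂x_i = α_i − x_i = 0, so x_i* = α_i.
NE contributions = (4, 4, 1); X = 9.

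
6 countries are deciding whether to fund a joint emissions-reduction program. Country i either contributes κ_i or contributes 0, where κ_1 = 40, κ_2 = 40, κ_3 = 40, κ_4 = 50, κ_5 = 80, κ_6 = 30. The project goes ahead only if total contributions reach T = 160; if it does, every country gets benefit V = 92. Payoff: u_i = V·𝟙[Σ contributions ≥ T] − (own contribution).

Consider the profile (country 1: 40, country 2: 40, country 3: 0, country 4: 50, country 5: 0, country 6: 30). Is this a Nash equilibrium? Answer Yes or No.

Total = 160 ≥ 160: provided.
Country 1 (pledges 40, payoff 52): dropping to 0 → total 120, payoff 0. No gain.
Country 2 (pledges 40, payoff 52): dropping to 0 → total 120, payoff 0. No gain.
Country 3 (pledges 0, payoff 92): pledging 40 → total 200, payoff 52. No gain.
Country 4 (pledges 50, payoff 42): dropping to 0 → total 110, payoff 0. No gain.
Country 5 (pledges 0, payoff 92): pledging 80 → total 240, payoff 12. No gain.
Country 6 (pledges 30, payoff 62): dropping to 0 → total 130, payoff 0. No gain.

Yes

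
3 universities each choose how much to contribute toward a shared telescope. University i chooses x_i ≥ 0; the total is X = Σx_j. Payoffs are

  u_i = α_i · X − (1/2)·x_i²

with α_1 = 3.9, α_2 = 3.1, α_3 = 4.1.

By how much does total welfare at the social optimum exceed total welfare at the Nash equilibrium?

University i's FOC: ∂u_i/∂x_i = α_i − x_i = 0, so x_i* = α_i.
NE contributions = (3.9, 3.1, 4.1); X = 11.1.
W^NE = (Σα)·X − ½Σα_i² = 11.1² − ½·41.63 = 102.395.
Planner sets x_i = Σα_j = 11.1 for every i, so X^SO = 3·11.1 = 33.3.
W^SO = (Σα)·X^SO − ½·3·(Σα)² = (3/2)·11.1² = 184.815.
Deadweight loss = W^SO − W^NE = 82.42.

82.42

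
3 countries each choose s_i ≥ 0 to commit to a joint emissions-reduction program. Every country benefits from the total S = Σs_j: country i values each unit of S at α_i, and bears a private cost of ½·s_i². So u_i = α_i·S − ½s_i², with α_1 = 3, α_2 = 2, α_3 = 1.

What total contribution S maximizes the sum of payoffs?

Planner FOC: ∂(Σu_j)/∂s_i = (Σα_j) − s_i = 0, so s_i^SO = Σα_j = 6 for every i; S^SO = 18.

18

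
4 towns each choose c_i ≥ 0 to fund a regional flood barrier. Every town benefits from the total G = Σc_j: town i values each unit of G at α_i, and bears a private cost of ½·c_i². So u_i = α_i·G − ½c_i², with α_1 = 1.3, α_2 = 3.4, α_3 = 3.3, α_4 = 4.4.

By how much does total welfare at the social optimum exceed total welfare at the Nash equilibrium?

Town i's FOC: ∂u_i/∂c_i = α_i − c_i = 0, so c_i* = α_i.
NE contributions = (1.3, 3.4, 3.3, 4.4); G = 12.4.
W^NE = (Σα)·G − ½Σα_i² = 12.4² − ½·43.5 = 132.01.
Planner sets c_i = Σα_j = 12.4 for every i, so G^SO = 4·12.4 = 49.6.
W^SO = (Σα)·G^SO − ½·4·(Σα)² = (4/2)·12.4² = 307.52.
Deadweight loss = W^SO − W^NE = 175.51.

175.51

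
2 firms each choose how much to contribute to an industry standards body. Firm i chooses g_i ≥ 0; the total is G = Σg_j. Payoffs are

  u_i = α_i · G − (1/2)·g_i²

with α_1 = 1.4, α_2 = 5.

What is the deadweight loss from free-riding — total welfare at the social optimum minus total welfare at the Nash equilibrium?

Firm i's FOC: ∂u_i/∂g_i = α_i − g_i = 0, so g_i* = α_i.
NE contributions = (1.4, 5); G = 6.4.
W^NE = (Σα)·G − ½Σα_i² = 6.4² − ½·26.96 = 27.48.
Planner sets g_i = Σα_j = 6.4 for every i, so G^SO = 2·6.4 = 12.8.
W^SO = (Σα)·G^SO − ½·2·(Σα)² = (2/2)·6.4² = 40.96.
Deadweight loss = W^SO − W^NE = 13.48.

13.48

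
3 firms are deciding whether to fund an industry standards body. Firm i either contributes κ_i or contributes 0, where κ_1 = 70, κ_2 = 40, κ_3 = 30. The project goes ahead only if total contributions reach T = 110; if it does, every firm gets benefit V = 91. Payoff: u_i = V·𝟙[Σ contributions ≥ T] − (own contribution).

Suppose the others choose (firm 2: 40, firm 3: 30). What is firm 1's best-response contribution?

70

Others' total = 70. Contributing 70 brings total to 140 ≥ 110: gain V − κ_1 = 21.
Best response: 70.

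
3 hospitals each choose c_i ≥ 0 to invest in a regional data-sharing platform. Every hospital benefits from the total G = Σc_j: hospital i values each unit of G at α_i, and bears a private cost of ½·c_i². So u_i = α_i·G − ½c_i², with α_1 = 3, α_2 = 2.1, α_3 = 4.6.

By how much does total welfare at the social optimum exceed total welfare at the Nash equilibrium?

Hospital i's FOC: ∂u_i/∂c_i = α_i − c_i = 0, so c_i* = α_i.
NE contributions = (3, 2.1, 4.6); G = 9.7.
W^NE = (Σα)·G − ½Σα_i² = 9.7² − ½·34.57 = 76.805.
Planner sets c_i = Σα_j = 9.7 for every i, so G^SO = 3·9.7 = 29.1.
W^SO = (Σα)·G^SO − ½·3·(Σα)² = (3/2)·9.7² = 141.135.
Deadweight loss = W^SO − W^NE = 64.33.

64.33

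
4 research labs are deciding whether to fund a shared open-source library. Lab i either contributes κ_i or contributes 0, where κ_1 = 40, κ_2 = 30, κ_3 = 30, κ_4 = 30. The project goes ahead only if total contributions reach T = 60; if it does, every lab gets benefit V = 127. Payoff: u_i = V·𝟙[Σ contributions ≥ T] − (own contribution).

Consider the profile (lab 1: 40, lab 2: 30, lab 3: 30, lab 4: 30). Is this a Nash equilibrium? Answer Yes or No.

No

Total = 130 ≥ 60: provided.
Lab 1 (pledges 40, payoff 87): dropping to 0 → total 90, payoff 127. Profitable deviation.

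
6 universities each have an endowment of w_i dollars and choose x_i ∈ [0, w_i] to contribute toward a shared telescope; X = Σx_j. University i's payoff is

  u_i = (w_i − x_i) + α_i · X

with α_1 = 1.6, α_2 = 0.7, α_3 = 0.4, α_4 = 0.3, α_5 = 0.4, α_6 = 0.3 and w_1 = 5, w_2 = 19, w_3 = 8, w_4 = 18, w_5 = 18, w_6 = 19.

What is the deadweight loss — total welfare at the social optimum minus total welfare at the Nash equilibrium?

221.4

∂u_i/∂x_i = α_i − 1, so university i contributes w_i if α_i > 1, else 0.
α_i > 1 for i ∈ {1}; NE contributions (5, 0, 0, 0, 0, 0), X = 5.
W^NE = Σw_i − X^NE + (Σα_i)·X^NE = 87 + 2.7·5 = 100.5.
Planner: ∂(Σu_j)/∂x_i = Σα_j − 1 = 2.7 > 0, so everyone contributes w_i; X^SO = 87, W^SO = 87 + 2.7·87 = 321.9.
Deadweight loss = 221.4.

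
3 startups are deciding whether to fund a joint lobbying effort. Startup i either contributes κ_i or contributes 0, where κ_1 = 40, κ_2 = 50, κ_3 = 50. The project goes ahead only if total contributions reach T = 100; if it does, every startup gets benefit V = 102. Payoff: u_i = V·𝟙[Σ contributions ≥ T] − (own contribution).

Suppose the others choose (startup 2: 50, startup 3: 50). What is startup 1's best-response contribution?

0

Others' total = 100 ≥ 100; contributing adds cost 40 for no extra benefit.
Best response: 0.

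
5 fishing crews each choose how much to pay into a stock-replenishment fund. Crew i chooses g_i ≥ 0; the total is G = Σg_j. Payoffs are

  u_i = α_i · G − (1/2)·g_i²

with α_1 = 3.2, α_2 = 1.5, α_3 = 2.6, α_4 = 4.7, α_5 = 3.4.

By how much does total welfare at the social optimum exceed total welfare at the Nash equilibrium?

382.19

Crew i's FOC: ∂u_i/∂g_i = α_i − g_i = 0, so g_i* = α_i.
NE contributions = (3.2, 1.5, 2.6, 4.7, 3.4); G = 15.4.
W^NE = (Σα)·G − ½Σα_i² = 15.4² − ½·52.9 = 210.71.
Planner sets g_i = Σα_j = 15.4 for every i, so G^SO = 5·15.4 = 77.
W^SO = (Σα)·G^SO − ½·5·(Σα)² = (5/2)·15.4² = 592.9.
Deadweight loss = W^SO − W^NE = 382.19.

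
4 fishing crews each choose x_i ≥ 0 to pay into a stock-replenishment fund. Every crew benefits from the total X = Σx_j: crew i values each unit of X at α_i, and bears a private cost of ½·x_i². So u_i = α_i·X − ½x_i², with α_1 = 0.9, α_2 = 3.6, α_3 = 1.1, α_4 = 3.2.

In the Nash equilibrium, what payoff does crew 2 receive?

Crew i's FOC: ∂u_i/∂x_i = α_i − x_i = 0, so x_i* = α_i.
NE contributions = (0.9, 3.6, 1.1, 3.2); X = 8.8.
u_2 = α_2·X − ½·(x_2)² = 3.6·8.8 − ½·3.6² = 25.2.

25.2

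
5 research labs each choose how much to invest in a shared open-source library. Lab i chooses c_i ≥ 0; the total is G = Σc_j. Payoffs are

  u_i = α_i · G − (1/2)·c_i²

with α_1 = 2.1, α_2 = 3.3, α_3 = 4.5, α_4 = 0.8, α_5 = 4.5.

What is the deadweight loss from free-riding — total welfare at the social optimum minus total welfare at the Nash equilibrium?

Lab i's FOC: ∂u_i/∂c_i = α_i − c_i = 0, so c_i* = α_i.
NE contributions = (2.1, 3.3, 4.5, 0.8, 4.5); G = 15.2.
W^NE = (Σα)·G − ½Σα_i² = 15.2² − ½·56.44 = 202.82.
Planner sets c_i = Σα_j = 15.2 for every i, so G^SO = 5·15.2 = 76.
W^SO = (Σα)·G^SO − ½·5·(Σα)² = (5/2)·15.2² = 577.6.
Deadweight loss = W^SO − W^NE = 374.78.

374.78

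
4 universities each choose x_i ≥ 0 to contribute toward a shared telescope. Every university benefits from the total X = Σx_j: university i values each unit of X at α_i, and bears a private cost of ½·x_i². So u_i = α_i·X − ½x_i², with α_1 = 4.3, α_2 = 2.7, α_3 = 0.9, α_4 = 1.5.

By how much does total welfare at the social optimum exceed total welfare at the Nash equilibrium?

102.78

University i's FOC: ∂u_i/∂x_i = α_i − x_i = 0, so x_i* = α_i.
NE contributions = (4.3, 2.7, 0.9, 1.5); X = 9.4.
W^NE = (Σα)·X − ½Σα_i² = 9.4² − ½·28.84 = 73.94.
Planner sets x_i = Σα_j = 9.4 for every i, so X^SO = 4·9.4 = 37.6.
W^SO = (Σα)·X^SO − ½·4·(Σα)² = (4/2)·9.4² = 176.72.
Deadweight loss = W^SO − W^NE = 102.78.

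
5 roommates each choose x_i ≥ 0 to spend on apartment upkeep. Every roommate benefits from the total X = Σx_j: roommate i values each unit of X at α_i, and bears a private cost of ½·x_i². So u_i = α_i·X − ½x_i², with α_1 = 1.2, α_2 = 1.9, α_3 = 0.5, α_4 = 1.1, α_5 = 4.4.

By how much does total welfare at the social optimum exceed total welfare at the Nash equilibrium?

Roommate i's FOC: ∂u_i/∂x_i = α_i − x_i = 0, so x_i* = α_i.
NE contributions = (1.2, 1.9, 0.5, 1.1, 4.4); X = 9.1.
W^NE = (Σα)·X − ½Σα_i² = 9.1² − ½·25.87 = 69.875.
Planner sets x_i = Σα_j = 9.1 for every i, so X^SO = 5·9.1 = 45.5.
W^SO = (Σα)·X^SO − ½·5·(Σα)² = (5/2)·9.1² = 207.025.
Deadweight loss = W^SO − W^NE = 137.15.

137.15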